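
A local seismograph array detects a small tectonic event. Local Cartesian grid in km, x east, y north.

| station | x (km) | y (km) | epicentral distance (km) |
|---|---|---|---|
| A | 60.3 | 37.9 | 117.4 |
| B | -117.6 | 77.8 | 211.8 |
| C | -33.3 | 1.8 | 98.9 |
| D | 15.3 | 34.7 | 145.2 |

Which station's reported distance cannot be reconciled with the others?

D

Solve using three stations at a time. Using A, B, C (subtract circle equations pairwise → linear system) gives (x, y) ≈ (28.8, -75.3).
Distances from that point to each station vs reported:
  A: calculated 117.5 vs reported 117.4 → residual 0.1 km
  B: calculated 211.9 vs reported 211.8 → residual 0.1 km
  C: calculated 99.0 vs reported 98.9 → residual 0.1 km
  D: calculated 110.8 vs reported 145.2 → residual 34.4 km
A, B, C are mutually consistent (residuals ≈ 0); D is off by 34.4 km.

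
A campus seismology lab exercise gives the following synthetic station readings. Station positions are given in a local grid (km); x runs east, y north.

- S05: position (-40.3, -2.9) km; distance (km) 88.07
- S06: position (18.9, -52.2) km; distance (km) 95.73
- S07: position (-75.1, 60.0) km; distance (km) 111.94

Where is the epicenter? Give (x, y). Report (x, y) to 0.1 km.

Circle about each station: (x + 40.3)² + (y + 2.9)² = 88.07²; (x − 18.9)² + (y + 52.2)² = 95.73²; (x + 75.1)² + (y − 60.0)² = 111.94².
Subtracting the S05 equation from the S06 and S07 equations removes the quadratic terms:
118.4 x − 98.6 y = 41.64
-69.6 x + 125.8 y = 2833.27
Solving the 2×2 system: x ≈ 35.4, y ≈ 42.1 km.

x ≈ 35.4 km, y ≈ 42.1 km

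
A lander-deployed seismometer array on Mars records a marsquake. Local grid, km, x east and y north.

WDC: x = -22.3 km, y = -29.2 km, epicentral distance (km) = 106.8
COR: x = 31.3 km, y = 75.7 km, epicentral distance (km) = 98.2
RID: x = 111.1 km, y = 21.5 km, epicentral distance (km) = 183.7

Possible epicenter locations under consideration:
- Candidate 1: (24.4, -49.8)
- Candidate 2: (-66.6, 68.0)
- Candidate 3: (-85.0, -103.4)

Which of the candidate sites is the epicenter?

Candidate 2

For each candidate, compare |candidate − station| to the reported distance:
Candidate 1: residuals WDC 55.8, COR 27.5, RID 71.4 → max 71.4 km
Candidate 2: residuals WDC 0.0, COR 0.0, RID 0.0 → max 0.0 km
Candidate 3: residuals WDC 9.7, COR 115.3, RID 48.8 → max 115.3 km
Only Candidate 2 has all residuals ≈ 0.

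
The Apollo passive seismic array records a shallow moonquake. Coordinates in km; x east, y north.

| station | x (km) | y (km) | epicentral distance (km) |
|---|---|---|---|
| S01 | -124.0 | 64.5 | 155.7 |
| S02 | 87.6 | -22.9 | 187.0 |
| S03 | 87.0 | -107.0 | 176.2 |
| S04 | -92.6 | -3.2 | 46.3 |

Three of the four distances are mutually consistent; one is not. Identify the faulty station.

Solve using three stations at a time. Using S01, S02, S03 (subtract circle equations pairwise → linear system) gives (x, y) ≈ (-88.1, -87.0).
Distances from that point to each station vs reported:
  S01: calculated 155.7 vs reported 155.7 → residual 0.0 km
  S02: calculated 187.0 vs reported 187.0 → residual 0.0 km
  S03: calculated 176.2 vs reported 176.2 → residual 0.0 km
  S04: calculated 83.9 vs reported 46.3 → residual 37.6 km
S01, S02, S03 are mutually consistent (residuals ≈ 0); S04 is off by 37.6 km.

S04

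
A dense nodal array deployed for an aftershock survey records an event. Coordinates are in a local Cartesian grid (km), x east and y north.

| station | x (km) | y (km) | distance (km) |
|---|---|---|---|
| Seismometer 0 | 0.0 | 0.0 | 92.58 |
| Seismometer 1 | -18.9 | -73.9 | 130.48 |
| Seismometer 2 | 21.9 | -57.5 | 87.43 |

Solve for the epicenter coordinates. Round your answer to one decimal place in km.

x ≈ 92.4 km, y ≈ -5.8 km

Circle about each station: x² + y² = 92.58²; (x + 18.9)² + (y + 73.9)² = 130.48²; (x − 21.9)² + (y + 57.5)² = 87.43².
Subtracting pairs of circle equations eliminates x²+y² and gives linear equations (the radical axes):
-37.8 x − 147.8 y = -2635.55
43.8 x − 115.0 y = 4712.91
Solving the 2×2 system: x ≈ 92.4, y ≈ -5.8 km.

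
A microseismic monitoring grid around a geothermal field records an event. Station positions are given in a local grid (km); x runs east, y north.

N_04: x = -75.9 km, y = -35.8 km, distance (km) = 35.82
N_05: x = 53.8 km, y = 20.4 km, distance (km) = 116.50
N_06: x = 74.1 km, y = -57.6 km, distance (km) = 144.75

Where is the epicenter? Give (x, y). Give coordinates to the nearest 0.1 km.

Circle about each station: (x + 75.9)² + (y + 35.8)² = 35.82²; (x − 53.8)² + (y − 20.4)² = 116.50²; (x − 74.1)² + (y + 57.6)² = 144.75².
Subtracting the N_04 equation from the N_05 and N_06 equations removes the quadratic terms:
259.4 x + 112.4 y = -16021.03
300.0 x − 43.6 y = -17903.37
Solving the 2×2 system: x ≈ -60.2, y ≈ -3.6 km.

(-60.2, -3.6)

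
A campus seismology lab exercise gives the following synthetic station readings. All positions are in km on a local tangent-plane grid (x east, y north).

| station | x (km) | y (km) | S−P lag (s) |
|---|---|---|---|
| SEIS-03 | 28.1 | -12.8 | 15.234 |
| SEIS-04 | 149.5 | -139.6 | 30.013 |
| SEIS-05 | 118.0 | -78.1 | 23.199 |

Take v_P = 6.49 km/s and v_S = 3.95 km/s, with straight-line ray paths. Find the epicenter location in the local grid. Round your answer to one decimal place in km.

Distance from S−P lag: d = Δt · v_P v_S / (v_P − v_S) = Δt · (6.49·3.95)/(6.49−3.95) ≈ 10.0927·Δt.
So d_SEIS-03 = 153.75, d_SEIS-04 = 302.91, d_SEIS-05 = 234.14 km.
Circle about each station: (x − 28.1)² + (y + 12.8)² = 153.75²; (x − 149.5)² + (y + 139.6)² = 302.91²; (x − 118.0)² + (y + 78.1)² = 234.14².
Subtracting the SEIS-03 equation from the SEIS-04 and SEIS-05 equations removes the quadratic terms:
242.8 x − 253.6 y = -27230.45
179.8 x − 130.6 y = -12112.32
Solving the 2×2 system: x ≈ 34.9, y ≈ 140.8 km.

(34.9, 140.8)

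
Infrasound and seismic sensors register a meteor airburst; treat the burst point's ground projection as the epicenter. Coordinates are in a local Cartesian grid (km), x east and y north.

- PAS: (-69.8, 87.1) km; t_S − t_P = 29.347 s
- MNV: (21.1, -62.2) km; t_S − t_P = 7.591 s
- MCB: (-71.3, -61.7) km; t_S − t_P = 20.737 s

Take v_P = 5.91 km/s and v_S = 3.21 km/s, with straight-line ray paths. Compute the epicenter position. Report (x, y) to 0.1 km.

(74.4, -60.3)

Distance from S−P lag: d = Δt · v_P v_S / (v_P − v_S) = Δt · (5.91·3.21)/(5.91−3.21) ≈ 7.0263·Δt.
So d_PAS = 206.20, d_MNV = 53.34, d_MCB = 145.71 km.
Circle about each station: (x + 69.8)² + (y − 87.1)² = 206.20²; (x − 21.1)² + (y + 62.2)² = 53.34²; (x + 71.3)² + (y + 61.7)² = 145.71².
Subtracting pairs of circle equations eliminates x²+y² and gives linear equations (the radical axes):
181.8 x − 298.6 y = 31528.88
-3.0 x − 297.6 y = 17719.17
Solving the 2×2 system: x ≈ 74.4, y ≈ -60.3 km.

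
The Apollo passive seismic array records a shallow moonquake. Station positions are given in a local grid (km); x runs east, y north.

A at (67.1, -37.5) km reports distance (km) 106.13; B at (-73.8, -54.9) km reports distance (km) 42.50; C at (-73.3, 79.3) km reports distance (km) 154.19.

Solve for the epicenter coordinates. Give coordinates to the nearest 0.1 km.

Circle about each station: (x − 67.1)² + (y + 37.5)² = 106.13²; (x + 73.8)² + (y + 54.9)² = 42.50²; (x + 73.3)² + (y − 79.3)² = 154.19².
Subtracting the A equation from the B and C equations removes the quadratic terms:
-281.8 x − 34.8 y = 12009.12
-280.8 x + 233.6 y = -6758.26
Solving the 2×2 system: x ≈ -34.0, y ≈ -69.8 km.

(-34.0, -69.8)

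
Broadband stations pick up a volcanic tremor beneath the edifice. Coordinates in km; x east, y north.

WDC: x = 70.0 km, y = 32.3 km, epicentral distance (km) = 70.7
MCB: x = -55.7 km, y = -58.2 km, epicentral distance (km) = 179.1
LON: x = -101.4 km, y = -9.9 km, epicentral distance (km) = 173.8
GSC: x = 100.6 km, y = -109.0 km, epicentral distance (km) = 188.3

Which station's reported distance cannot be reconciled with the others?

Solve using three stations at a time. Using WDC, MCB, LON (subtract circle equations pairwise → linear system) gives (x, y) ≈ (37.2, 94.9).
Distances from that point to each station vs reported:
  WDC: calculated 70.6 vs reported 70.7 → residual 0.1 km
  MCB: calculated 179.1 vs reported 179.1 → residual 0.0 km
  LON: calculated 173.8 vs reported 173.8 → residual 0.0 km
  GSC: calculated 213.5 vs reported 188.3 → residual 25.2 km
WDC, MCB, LON are mutually consistent (residuals ≈ 0); GSC is off by 25.2 km.

GSC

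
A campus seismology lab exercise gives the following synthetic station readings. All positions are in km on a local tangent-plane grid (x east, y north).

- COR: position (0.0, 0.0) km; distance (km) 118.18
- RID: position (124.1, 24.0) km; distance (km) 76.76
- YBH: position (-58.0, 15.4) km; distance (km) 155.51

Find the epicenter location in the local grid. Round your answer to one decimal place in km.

(80.1, 86.9)

Circle about each station: x² + y² = 118.18²; (x − 124.1)² + (y − 24.0)² = 76.76²; (x + 58.0)² + (y − 15.4)² = 155.51².
Subtracting pairs of circle equations eliminates x²+y² and gives linear equations (the radical axes):
248.2 x + 48.0 y = 24051.22
-116.0 x + 30.8 y = -6615.69
Solving the 2×2 system: x ≈ 80.1, y ≈ 86.9 km.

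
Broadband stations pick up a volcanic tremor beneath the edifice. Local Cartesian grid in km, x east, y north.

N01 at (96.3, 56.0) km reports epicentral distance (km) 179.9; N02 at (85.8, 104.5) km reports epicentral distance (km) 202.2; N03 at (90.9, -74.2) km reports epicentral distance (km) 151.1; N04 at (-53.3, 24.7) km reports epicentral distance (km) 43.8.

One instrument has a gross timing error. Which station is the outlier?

N04

Solve using three stations at a time. Using N01, N02, N03 (subtract circle equations pairwise → linear system) gives (x, y) ≈ (-56.3, -39.5).
Distances from that point to each station vs reported:
  N01: calculated 180.0 vs reported 179.9 → residual 0.1 km
  N02: calculated 202.3 vs reported 202.2 → residual 0.1 km
  N03: calculated 151.2 vs reported 151.1 → residual 0.1 km
  N04: calculated 64.3 vs reported 43.8 → residual 20.5 km
N01, N02, N03 are mutually consistent (residuals ≈ 0); N04 is off by 20.5 km.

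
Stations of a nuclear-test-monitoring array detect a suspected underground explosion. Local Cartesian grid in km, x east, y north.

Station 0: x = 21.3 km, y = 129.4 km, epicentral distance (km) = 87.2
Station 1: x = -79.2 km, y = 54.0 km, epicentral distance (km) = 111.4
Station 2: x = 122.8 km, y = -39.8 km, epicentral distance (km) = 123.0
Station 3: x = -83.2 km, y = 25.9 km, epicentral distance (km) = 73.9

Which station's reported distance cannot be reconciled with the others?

Station 3

Solve using three stations at a time. Using Station 0, Station 1, Station 2 (subtract circle equations pairwise → linear system) gives (x, y) ≈ (31.6, 42.8).
Distances from that point to each station vs reported:
  Station 0: calculated 87.2 vs reported 87.2 → residual 0.0 km
  Station 1: calculated 111.4 vs reported 111.4 → residual 0.0 km
  Station 2: calculated 123.0 vs reported 123.0 → residual 0.0 km
  Station 3: calculated 116.1 vs reported 73.9 → residual 42.2 km
Station 0, Station 1, Station 2 are mutually consistent (residuals ≈ 0); Station 3 is off by 42.2 km.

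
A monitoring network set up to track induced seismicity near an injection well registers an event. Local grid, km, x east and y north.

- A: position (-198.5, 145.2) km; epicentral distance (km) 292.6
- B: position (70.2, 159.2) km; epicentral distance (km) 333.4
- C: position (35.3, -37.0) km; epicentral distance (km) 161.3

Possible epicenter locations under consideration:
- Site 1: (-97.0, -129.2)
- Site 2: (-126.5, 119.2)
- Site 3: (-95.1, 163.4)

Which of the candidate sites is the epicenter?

Site 1

For each candidate, compare |candidate − station| to the reported distance:
Site 1: residuals A 0.0, B 0.0, C 0.0 → max 0.0 km
Site 2: residuals A 216.0, B 132.7, C 63.6 → max 216.0 km
Site 3: residuals A 187.6, B 168.0, C 77.8 → max 187.6 km
Only Site 1 has all residuals ≈ 0.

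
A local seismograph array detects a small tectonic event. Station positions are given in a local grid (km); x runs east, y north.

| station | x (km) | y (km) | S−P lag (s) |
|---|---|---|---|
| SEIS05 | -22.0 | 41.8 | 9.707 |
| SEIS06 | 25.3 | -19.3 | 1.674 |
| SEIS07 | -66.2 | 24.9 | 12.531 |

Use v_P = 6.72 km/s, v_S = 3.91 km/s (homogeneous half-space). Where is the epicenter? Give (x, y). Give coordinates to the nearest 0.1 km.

40.1 km east, -24.4 km north

Distance from S−P lag: d = Δt · v_P v_S / (v_P − v_S) = Δt · (6.72·3.91)/(6.72−3.91) ≈ 9.3506·Δt.
So d_SEIS05 = 90.77, d_SEIS06 = 15.65, d_SEIS07 = 117.17 km.
Circle about each station: (x + 22.0)² + (y − 41.8)² = 90.77²; (x − 25.3)² + (y + 19.3)² = 15.65²; (x + 66.2)² + (y − 24.9)² = 117.17².
Subtracting pairs of circle equations eliminates x²+y² and gives linear equations (the radical axes):
94.6 x − 122.2 y = 6775.61
-88.4 x − 33.8 y = -2718.41
Solving the 2×2 system: x ≈ 40.1, y ≈ -24.4 km.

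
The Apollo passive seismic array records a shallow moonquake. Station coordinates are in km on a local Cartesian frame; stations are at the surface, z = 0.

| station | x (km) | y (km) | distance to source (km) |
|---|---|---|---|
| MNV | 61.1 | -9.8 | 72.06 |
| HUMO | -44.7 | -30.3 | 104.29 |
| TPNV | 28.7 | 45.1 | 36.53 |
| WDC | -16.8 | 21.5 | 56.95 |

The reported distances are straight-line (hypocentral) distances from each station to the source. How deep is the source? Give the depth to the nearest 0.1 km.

Each station gives a sphere (x−x_i)² + (y−y_i)² + z² = d_i² (stations at z=0).
Subtracting the MNV sphere from HUMO and TPNV: z² cancels, leaving linear equations in x and y:
-211.6 x − 41.0 y = -6596.83
-64.8 x + 109.8 y = 2886.65
Solving: x ≈ 23.405, y ≈ 40.103 km (keep extra digits for the depth step; rounded: 23.4, 40.1).
Then from the MNV sphere: z² = 72.06² − (x − 61.1)² − (y + 9.8)² with x = 23.405, y = 40.103, so z ≈ 35.797 ≈ 35.8 km.

depth ≈ 35.8 km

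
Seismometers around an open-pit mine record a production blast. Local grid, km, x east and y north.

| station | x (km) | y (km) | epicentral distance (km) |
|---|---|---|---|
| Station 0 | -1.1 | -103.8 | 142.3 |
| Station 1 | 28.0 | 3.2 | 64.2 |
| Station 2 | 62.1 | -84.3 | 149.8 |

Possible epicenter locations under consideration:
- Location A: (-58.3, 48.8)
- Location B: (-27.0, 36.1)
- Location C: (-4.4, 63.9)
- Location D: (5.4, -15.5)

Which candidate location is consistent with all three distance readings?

For each candidate, compare |candidate − station| to the reported distance:
Location A: residuals Station 0 20.7, Station 1 33.4, Station 2 29.7 → max 33.4 km
Location B: residuals Station 0 0.0, Station 1 0.1, Station 2 0.0 → max 0.1 km
Location C: residuals Station 0 25.4, Station 1 4.6, Station 2 12.6 → max 25.4 km
Location D: residuals Station 0 53.8, Station 1 34.9, Station 2 60.6 → max 60.6 km
Only Location B has all residuals ≈ 0.

Location B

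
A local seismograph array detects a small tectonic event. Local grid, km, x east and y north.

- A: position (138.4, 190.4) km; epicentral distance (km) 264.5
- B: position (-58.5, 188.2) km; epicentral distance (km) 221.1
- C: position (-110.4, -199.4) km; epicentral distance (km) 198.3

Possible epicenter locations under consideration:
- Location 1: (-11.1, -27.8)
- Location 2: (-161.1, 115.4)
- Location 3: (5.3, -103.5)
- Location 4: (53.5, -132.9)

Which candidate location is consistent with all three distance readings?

For each candidate, compare |candidate − station| to the reported distance:
Location 1: residuals A 0.0, B 0.0, C 0.0 → max 0.0 km
Location 2: residuals A 44.2, B 95.3, C 120.6 → max 120.6 km
Location 3: residuals A 58.1, B 77.5, C 48.0 → max 77.5 km
Location 4: residuals A 69.8, B 119.0, C 21.4 → max 119.0 km
Only Location 1 has all residuals ≈ 0.

Location 1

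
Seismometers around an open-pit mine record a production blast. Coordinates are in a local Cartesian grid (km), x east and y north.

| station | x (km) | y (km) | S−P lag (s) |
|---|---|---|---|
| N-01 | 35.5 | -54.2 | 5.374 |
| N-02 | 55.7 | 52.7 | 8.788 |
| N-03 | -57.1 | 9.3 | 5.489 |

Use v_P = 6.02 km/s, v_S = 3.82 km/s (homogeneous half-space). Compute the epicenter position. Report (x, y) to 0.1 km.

-5.5 km east, -15.8 km north

Distance from S−P lag: d = Δt · v_P v_S / (v_P − v_S) = Δt · (6.02·3.82)/(6.02−3.82) ≈ 10.4529·Δt.
So d_N-01 = 56.17, d_N-02 = 91.86, d_N-03 = 57.38 km.
Circle about each station: (x − 35.5)² + (y + 54.2)² = 56.17²; (x − 55.7)² + (y − 52.7)² = 91.86²; (x + 57.1)² + (y − 9.3)² = 57.38².
Subtracting the N-01 equation from the N-02 and N-03 equations removes the quadratic terms:
40.4 x + 213.8 y = -3601.30
-185.2 x + 127.0 y = -988.39
Solving the 2×2 system: x ≈ -5.5, y ≈ -15.8 km.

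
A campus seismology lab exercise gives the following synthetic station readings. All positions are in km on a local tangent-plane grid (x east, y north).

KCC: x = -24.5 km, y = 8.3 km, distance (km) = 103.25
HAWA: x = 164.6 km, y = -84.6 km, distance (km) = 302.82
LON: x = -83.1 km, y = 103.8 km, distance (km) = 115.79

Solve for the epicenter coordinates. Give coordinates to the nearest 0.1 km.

Circle about each station: (x + 24.5)² + (y − 8.3)² = 103.25²; (x − 164.6)² + (y + 84.6)² = 302.82²; (x + 83.1)² + (y − 103.8)² = 115.79².
Subtracting the KCC equation from the HAWA and LON equations removes the quadratic terms:
378.2 x − 185.8 y = -47458.21
-117.2 x + 191.0 y = 14264.15
Solving the 2×2 system: x ≈ -127.1, y ≈ -3.3 km.

-127.1 km east, -3.3 km north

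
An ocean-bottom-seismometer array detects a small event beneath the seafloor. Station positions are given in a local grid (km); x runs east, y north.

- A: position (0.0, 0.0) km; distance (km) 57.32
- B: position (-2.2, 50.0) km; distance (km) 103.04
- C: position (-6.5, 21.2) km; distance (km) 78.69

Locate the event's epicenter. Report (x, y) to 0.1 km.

x ≈ 33.1 km, y ≈ -46.8 km

Circle about each station: x² + y² = 57.32²; (x + 2.2)² + (y − 50.0)² = 103.04²; (x + 6.5)² + (y − 21.2)² = 78.69².
Subtracting the A equation from the B and C equations removes the quadratic terms:
-4.4 x + 100.0 y = -4826.82
-13.0 x + 42.4 y = -2414.84
Solving the 2×2 system: x ≈ 33.1, y ≈ -46.8 km.
Check against A (with the unrounded x, y): √(x²+y²) = 57.32 ≈ 57.32 km. ✓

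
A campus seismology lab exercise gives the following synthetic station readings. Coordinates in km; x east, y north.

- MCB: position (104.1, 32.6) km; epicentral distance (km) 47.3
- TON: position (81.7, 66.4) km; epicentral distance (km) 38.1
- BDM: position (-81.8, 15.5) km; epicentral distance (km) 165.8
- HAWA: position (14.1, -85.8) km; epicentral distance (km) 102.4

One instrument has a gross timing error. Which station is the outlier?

TON

Solve using three stations at a time. Using MCB, BDM, HAWA (subtract circle equations pairwise → linear system) gives (x, y) ≈ (82.1, -9.3).
Distances from that point to each station vs reported:
  MCB: calculated 47.3 vs reported 47.3 → residual 0.0 km
  TON: calculated 75.7 vs reported 38.1 → residual 37.6 km
  BDM: calculated 165.8 vs reported 165.8 → residual 0.0 km
  HAWA: calculated 102.4 vs reported 102.4 → residual 0.0 km
MCB, BDM, HAWA are mutually consistent (residuals ≈ 0); TON is off by 37.6 km.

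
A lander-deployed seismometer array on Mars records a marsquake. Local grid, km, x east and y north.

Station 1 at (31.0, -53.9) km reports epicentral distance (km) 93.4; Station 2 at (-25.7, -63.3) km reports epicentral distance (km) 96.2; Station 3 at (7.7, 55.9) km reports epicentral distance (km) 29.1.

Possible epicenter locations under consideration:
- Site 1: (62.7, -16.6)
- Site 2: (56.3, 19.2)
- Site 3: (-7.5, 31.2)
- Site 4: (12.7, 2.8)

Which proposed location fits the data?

Site 3

For each candidate, compare |candidate − station| to the reported distance:
Site 1: residuals Station 1 44.4, Station 2 3.8, Station 3 61.9 → max 61.9 km
Site 2: residuals Station 1 16.0, Station 2 20.1, Station 3 31.8 → max 31.8 km
Site 3: residuals Station 1 0.0, Station 2 0.0, Station 3 0.1 → max 0.1 km
Site 4: residuals Station 1 33.8, Station 2 19.8, Station 3 24.2 → max 33.8 km
Only Site 3 has all residuals ≈ 0.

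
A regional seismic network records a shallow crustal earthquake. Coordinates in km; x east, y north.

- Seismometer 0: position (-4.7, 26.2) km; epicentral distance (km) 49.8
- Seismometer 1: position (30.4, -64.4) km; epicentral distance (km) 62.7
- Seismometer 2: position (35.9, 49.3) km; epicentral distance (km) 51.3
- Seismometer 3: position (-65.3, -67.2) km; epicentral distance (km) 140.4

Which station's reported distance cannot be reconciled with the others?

Seismometer 3

Solve using three stations at a time. Using Seismometer 0, Seismometer 1, Seismometer 2 (subtract circle equations pairwise → linear system) gives (x, y) ≈ (36.3, -2.0).
Distances from that point to each station vs reported:
  Seismometer 0: calculated 49.8 vs reported 49.8 → residual 0.0 km
  Seismometer 1: calculated 62.7 vs reported 62.7 → residual 0.0 km
  Seismometer 2: calculated 51.3 vs reported 51.3 → residual 0.0 km
  Seismometer 3: calculated 120.8 vs reported 140.4 → residual 19.6 km
Seismometer 0, Seismometer 1, Seismometer 2 are mutually consistent (residuals ≈ 0); Seismometer 3 is off by 19.6 km.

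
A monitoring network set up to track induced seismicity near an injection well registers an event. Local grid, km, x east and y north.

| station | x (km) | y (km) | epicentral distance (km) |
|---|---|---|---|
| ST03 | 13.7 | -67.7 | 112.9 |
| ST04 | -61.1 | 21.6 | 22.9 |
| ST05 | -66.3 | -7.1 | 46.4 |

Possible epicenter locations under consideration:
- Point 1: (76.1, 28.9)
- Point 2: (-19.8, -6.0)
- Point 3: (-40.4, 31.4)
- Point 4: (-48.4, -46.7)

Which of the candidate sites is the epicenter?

Point 3

For each candidate, compare |candidate − station| to the reported distance:
Point 1: residuals ST03 2.1, ST04 114.5, ST05 100.5 → max 114.5 km
Point 2: residuals ST03 42.7, ST04 26.8, ST05 0.1 → max 42.7 km
Point 3: residuals ST03 0.0, ST04 0.0, ST05 0.0 → max 0.0 km
Point 4: residuals ST03 47.3, ST04 46.6, ST05 2.9 → max 47.3 km
Only Point 3 has all residuals ≈ 0.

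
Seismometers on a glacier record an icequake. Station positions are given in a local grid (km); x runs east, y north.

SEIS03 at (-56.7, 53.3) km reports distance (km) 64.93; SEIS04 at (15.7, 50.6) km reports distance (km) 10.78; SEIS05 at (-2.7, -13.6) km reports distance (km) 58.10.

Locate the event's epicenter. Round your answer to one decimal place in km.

Circle about each station: (x + 56.7)² + (y − 53.3)² = 64.93²; (x − 15.7)² + (y − 50.6)² = 10.78²; (x + 2.7)² + (y + 13.6)² = 58.10².
Subtracting pairs of circle equations eliminates x²+y² and gives linear equations (the radical axes):
144.8 x − 5.4 y = 850.77
108.0 x − 133.8 y = -5023.24
Solving the 2×2 system: x ≈ 7.5, y ≈ 43.6 km.
Check against SEIS03 (with the unrounded x, y): √((x + 56.7)²+(y − 53.3)²) = 64.93 ≈ 64.93 km. ✓

x ≈ 7.5 km, y ≈ 43.6 km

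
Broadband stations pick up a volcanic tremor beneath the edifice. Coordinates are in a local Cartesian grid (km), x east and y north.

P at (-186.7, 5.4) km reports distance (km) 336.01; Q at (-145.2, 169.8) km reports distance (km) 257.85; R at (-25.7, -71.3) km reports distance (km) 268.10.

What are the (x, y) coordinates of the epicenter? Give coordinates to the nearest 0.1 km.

(112.4, 158.5)

Circle about each station: (x + 186.7)² + (y − 5.4)² = 336.01²; (x + 145.2)² + (y − 169.8)² = 257.85²; (x + 25.7)² + (y + 71.3)² = 268.10².
Subtracting the P equation from the Q and R equations removes the quadratic terms:
83.0 x + 328.8 y = 61445.13
322.0 x − 153.4 y = 11883.24
Solving the 2×2 system: x ≈ 112.4, y ≈ 158.5 km.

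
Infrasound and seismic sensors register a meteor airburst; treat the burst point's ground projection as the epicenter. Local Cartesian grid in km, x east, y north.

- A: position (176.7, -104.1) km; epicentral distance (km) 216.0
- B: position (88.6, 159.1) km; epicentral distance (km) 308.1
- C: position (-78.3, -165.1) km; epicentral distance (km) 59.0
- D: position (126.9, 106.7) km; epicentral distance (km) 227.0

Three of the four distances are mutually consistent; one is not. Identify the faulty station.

D

Solve using three stations at a time. Using A, B, C (subtract circle equations pairwise → linear system) gives (x, y) ≈ (-38.6, -121.5).
Distances from that point to each station vs reported:
  A: calculated 216.0 vs reported 216.0 → residual 0.0 km
  B: calculated 308.1 vs reported 308.1 → residual 0.0 km
  C: calculated 59.0 vs reported 59.0 → residual 0.0 km
  D: calculated 281.9 vs reported 227.0 → residual 54.9 km
A, B, C are mutually consistent (residuals ≈ 0); D is off by 54.9 km.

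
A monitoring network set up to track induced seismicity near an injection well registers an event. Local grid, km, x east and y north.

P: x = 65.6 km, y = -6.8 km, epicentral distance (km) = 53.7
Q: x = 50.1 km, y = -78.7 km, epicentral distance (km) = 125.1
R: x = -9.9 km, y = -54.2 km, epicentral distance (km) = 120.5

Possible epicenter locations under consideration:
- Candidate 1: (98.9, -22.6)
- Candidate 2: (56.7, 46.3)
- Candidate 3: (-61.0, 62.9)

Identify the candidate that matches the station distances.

For each candidate, compare |candidate − station| to the reported distance:
Candidate 1: residuals P 16.8, Q 50.7, R 7.2 → max 50.7 km
Candidate 2: residuals P 0.1, Q 0.1, R 0.1 → max 0.1 km
Candidate 3: residuals P 90.8, Q 54.9, R 7.3 → max 90.8 km
Only Candidate 2 has all residuals ≈ 0.

Candidate 2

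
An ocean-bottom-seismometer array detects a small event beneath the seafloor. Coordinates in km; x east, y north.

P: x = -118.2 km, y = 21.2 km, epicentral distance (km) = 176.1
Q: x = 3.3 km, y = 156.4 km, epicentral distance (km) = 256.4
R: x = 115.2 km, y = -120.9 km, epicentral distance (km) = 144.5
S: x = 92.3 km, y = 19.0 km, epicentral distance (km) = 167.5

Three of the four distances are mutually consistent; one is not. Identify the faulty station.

P

Solve using three stations at a time. Using Q, R, S (subtract circle equations pairwise → linear system) gives (x, y) ≈ (-27.2, -98.0).
Distances from that point to each station vs reported:
  P: calculated 150.0 vs reported 176.1 → residual 26.1 km
  Q: calculated 256.3 vs reported 256.4 → residual 0.1 km
  R: calculated 144.3 vs reported 144.5 → residual 0.2 km
  S: calculated 167.3 vs reported 167.5 → residual 0.2 km
Q, R, S are mutually consistent (residuals ≈ 0); P is off by 26.1 km.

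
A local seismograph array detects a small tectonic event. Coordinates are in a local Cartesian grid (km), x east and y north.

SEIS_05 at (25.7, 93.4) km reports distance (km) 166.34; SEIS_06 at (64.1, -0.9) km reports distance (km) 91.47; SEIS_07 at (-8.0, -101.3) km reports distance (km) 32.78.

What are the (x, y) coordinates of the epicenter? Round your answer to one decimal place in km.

Circle about each station: (x − 25.7)² + (y − 93.4)² = 166.34²; (x − 64.1)² + (y + 0.9)² = 91.47²; (x + 8.0)² + (y + 101.3)² = 32.78².
Subtracting pairs of circle equations eliminates x²+y² and gives linear equations (the radical axes):
76.8 x − 188.6 y = 14027.80
-67.4 x − 389.4 y = 27536.11
Solving the 2×2 system: x ≈ 6.3, y ≈ -71.8 km.

x ≈ 6.3 km, y ≈ -71.8 km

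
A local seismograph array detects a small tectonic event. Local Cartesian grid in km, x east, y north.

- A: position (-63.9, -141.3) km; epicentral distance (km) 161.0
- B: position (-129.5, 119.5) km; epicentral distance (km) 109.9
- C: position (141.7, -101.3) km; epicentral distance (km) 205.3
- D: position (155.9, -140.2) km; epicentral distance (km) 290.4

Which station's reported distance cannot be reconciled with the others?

Solve using three stations at a time. Using A, B, D (subtract circle equations pairwise → linear system) gives (x, y) ≈ (-87.7, 17.9).
Distances from that point to each station vs reported:
  A: calculated 161.0 vs reported 161.0 → residual 0.0 km
  B: calculated 109.9 vs reported 109.9 → residual 0.0 km
  C: calculated 258.5 vs reported 205.3 → residual 53.2 km
  D: calculated 290.4 vs reported 290.4 → residual 0.0 km
A, B, D are mutually consistent (residuals ≈ 0); C is off by 53.2 km.

C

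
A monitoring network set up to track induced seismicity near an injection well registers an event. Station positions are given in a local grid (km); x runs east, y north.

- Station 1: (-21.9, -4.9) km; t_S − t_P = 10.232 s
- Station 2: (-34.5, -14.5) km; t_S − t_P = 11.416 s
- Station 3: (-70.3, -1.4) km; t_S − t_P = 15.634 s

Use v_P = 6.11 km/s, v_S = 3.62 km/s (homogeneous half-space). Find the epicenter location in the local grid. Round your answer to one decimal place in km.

66.0 km east, -28.0 km north

Distance from S−P lag: d = Δt · v_P v_S / (v_P − v_S) = Δt · (6.11·3.62)/(6.11−3.62) ≈ 8.8828·Δt.
So d_Station 1 = 90.89, d_Station 2 = 101.41, d_Station 3 = 138.87 km.
Circle about each station: (x + 21.9)² + (y + 4.9)² = 90.89²; (x + 34.5)² + (y + 14.5)² = 101.41²; (x + 70.3)² + (y + 1.4)² = 138.87².
Subtracting the Station 1 equation from the Station 2 and Station 3 equations removes the quadratic terms:
-25.2 x − 19.2 y = -1126.12
-96.8 x + 7.0 y = -6583.45
Solving the 2×2 system: x ≈ 66.0, y ≈ -28.0 km.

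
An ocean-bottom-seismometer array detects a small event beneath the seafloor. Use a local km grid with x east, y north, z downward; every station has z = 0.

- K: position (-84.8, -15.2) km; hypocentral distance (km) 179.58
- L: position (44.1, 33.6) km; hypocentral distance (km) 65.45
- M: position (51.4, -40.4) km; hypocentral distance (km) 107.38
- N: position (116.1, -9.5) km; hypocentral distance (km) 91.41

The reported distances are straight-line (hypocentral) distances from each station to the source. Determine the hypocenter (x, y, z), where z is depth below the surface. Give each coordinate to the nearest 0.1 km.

(73.4, 48.1, 56.7)

Each station gives a sphere (x−x_i)² + (y−y_i)² + z² = d_i² (stations at z=0).
Subtracting the K sphere from L and M: z² cancels, leaving linear equations in x and y:
257.8 x + 97.6 y = 23616.96
272.4 x − 50.4 y = 17570.55
Solving: x ≈ 73.401, y ≈ 48.095 km (keep extra digits for the depth step; rounded: 73.4, 48.1).
Then from the K sphere: z² = 179.58² − (x + 84.8)² − (y + 15.2)² with x = 73.401, y = 48.095, so z ≈ 56.702 ≈ 56.7 km.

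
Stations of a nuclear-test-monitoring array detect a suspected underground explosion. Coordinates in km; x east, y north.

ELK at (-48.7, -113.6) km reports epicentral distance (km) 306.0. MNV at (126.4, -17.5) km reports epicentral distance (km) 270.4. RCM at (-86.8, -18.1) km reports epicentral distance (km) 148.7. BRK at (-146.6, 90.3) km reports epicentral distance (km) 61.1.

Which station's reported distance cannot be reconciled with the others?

Solve using three stations at a time. Using MNV, RCM, BRK (subtract circle equations pairwise → linear system) gives (x, y) ≈ (-100.2, 130.0).
Distances from that point to each station vs reported:
  ELK: calculated 248.9 vs reported 306.0 → residual 57.1 km
  MNV: calculated 270.4 vs reported 270.4 → residual 0.0 km
  RCM: calculated 148.7 vs reported 148.7 → residual 0.0 km
  BRK: calculated 61.0 vs reported 61.1 → residual 0.1 km
MNV, RCM, BRK are mutually consistent (residuals ≈ 0); ELK is off by 57.1 km.

ELK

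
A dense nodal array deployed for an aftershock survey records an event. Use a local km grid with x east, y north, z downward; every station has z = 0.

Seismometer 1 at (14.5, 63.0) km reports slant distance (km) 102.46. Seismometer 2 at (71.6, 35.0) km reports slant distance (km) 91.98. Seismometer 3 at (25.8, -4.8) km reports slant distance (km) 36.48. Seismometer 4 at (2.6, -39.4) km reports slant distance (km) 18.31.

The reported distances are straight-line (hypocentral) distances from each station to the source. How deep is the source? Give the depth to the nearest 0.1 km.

Each station gives a sphere (x−x_i)² + (y−y_i)² + z² = d_i² (stations at z=0).
Subtracting the Seismometer 1 sphere from Seismometer 2 and Seismometer 3: z² cancels, leaving linear equations in x and y:
114.2 x − 56.0 y = 4210.04
22.6 x − 135.6 y = 5676.69
Solving: x ≈ 17.791, y ≈ -38.898 km (keep extra digits for the depth step; rounded: 17.8, -38.9).
Then from the Seismometer 1 sphere: z² = 102.46² − (x − 14.5)² − (y − 63.0)² with x = 17.791, y = -38.898, so z ≈ 10.199 ≈ 10.2 km.

z ≈ 10.2 km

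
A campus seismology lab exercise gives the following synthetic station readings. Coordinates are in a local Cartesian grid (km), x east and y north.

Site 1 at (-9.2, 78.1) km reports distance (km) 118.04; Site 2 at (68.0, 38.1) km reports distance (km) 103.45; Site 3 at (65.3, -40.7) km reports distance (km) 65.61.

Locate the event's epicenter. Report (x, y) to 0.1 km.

(-0.3, -39.6)

Circle about each station: (x + 9.2)² + (y − 78.1)² = 118.04²; (x − 68.0)² + (y − 38.1)² = 103.45²; (x − 65.3)² + (y + 40.7)² = 65.61².
Subtracting pairs of circle equations eliminates x²+y² and gives linear equations (the radical axes):
154.4 x − 80.0 y = 3122.90
149.0 x − 237.6 y = 9365.10
Solving the 2×2 system: x ≈ -0.3, y ≈ -39.6 km.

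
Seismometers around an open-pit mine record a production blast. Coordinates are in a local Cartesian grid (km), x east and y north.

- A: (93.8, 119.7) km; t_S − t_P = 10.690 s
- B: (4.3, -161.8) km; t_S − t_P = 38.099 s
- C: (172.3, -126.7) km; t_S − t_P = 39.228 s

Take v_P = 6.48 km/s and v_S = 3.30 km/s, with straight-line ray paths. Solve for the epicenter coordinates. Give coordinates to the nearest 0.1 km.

26.9 km east, 93.4 km north

Distance from S−P lag: d = Δt · v_P v_S / (v_P − v_S) = Δt · (6.48·3.30)/(6.48−3.30) ≈ 6.7245·Δt.
So d_A = 71.89, d_B = 256.20, d_C = 263.79 km.
Circle about each station: (x − 93.8)² + (y − 119.7)² = 71.89²; (x − 4.3)² + (y + 161.8)² = 256.20²; (x − 172.3)² + (y + 126.7)² = 263.79².
Subtracting the A equation from the B and C equations removes the quadratic terms:
-179.0 x − 563.0 y = -57399.07
157.0 x − 492.8 y = -41803.34
Solving the 2×2 system: x ≈ 26.9, y ≈ 93.4 km.
Check against A (with the unrounded x, y): √((x − 93.8)²+(y − 119.7)²) = 71.88 ≈ 71.89 km. ✓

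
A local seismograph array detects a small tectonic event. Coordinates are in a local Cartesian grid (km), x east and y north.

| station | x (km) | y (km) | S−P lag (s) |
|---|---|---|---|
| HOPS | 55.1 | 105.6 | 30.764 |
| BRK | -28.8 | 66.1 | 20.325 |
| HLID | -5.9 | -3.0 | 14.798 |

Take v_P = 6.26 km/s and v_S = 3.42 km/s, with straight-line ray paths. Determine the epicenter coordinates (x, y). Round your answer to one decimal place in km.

Distance from S−P lag: d = Δt · v_P v_S / (v_P − v_S) = Δt · (6.26·3.42)/(6.26−3.42) ≈ 7.5385·Δt.
So d_HOPS = 231.91, d_BRK = 153.22, d_HLID = 111.55 km.
Circle about each station: (x − 55.1)² + (y − 105.6)² = 231.91²; (x + 28.8)² + (y − 66.1)² = 153.22²; (x + 5.9)² + (y + 3.0)² = 111.55².
Subtracting the HOPS equation from the BRK and HLID equations removes the quadratic terms:
-167.8 x − 79.0 y = 21317.16
-122.0 x − 217.2 y = 27195.29
Solving the 2×2 system: x ≈ -92.6, y ≈ -73.2 km.

x ≈ -92.6 km, y ≈ -73.2 km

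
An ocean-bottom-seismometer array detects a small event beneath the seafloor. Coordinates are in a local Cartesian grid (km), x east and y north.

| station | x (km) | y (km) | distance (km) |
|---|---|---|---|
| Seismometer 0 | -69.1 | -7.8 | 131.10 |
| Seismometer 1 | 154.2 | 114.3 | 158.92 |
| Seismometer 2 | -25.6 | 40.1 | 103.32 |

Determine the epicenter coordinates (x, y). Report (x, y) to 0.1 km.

(61.8, -15.0)

Circle about each station: (x + 69.1)² + (y + 7.8)² = 131.10²; (x − 154.2)² + (y − 114.3)² = 158.92²; (x + 25.6)² + (y − 40.1)² = 103.32².
Subtracting pairs of circle equations eliminates x²+y² and gives linear equations (the radical axes):
446.6 x + 244.2 y = 23938.12
87.0 x + 95.8 y = 3939.91
Solving the 2×2 system: x ≈ 61.8, y ≈ -15.0 km.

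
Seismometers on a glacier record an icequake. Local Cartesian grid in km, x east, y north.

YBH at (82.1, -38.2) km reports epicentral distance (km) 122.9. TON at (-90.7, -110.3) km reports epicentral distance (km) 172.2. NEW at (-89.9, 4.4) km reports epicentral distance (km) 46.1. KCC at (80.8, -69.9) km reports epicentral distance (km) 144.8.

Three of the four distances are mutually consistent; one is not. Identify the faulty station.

Solve using three stations at a time. Using YBH, TON, KCC (subtract circle equations pairwise → linear system) gives (x, y) ≈ (-10.8, 42.2).
Distances from that point to each station vs reported:
  YBH: calculated 122.9 vs reported 122.9 → residual 0.0 km
  TON: calculated 172.2 vs reported 172.2 → residual 0.0 km
  NEW: calculated 87.7 vs reported 46.1 → residual 41.6 km
  KCC: calculated 144.8 vs reported 144.8 → residual 0.0 km
YBH, TON, KCC are mutually consistent (residuals ≈ 0); NEW is off by 41.6 km.

NEW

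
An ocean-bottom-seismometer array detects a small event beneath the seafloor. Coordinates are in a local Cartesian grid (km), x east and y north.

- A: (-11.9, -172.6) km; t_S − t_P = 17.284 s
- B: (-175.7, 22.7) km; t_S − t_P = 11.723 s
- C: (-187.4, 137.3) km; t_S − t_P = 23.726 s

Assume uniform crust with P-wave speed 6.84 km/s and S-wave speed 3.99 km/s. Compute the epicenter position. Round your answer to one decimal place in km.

Distance from S−P lag: d = Δt · v_P v_S / (v_P − v_S) = Δt · (6.84·3.99)/(6.84−3.99) ≈ 9.5760·Δt.
So d_A = 165.51, d_B = 112.26, d_C = 227.20 km.
Circle about each station: (x + 11.9)² + (y + 172.6)² = 165.51²; (x + 175.7)² + (y − 22.7)² = 112.26²; (x + 187.4)² + (y − 137.3)² = 227.20².
Subtracting pairs of circle equations eliminates x²+y² and gives linear equations (the radical axes):
-327.6 x + 390.6 y = 16244.66
-351.0 x + 619.8 y = -188.60
Solving the 2×2 system: x ≈ -153.8, y ≈ -87.4 km.
Check against A (with the unrounded x, y): √((x + 11.9)²+(y + 172.6)²) = 165.51 ≈ 165.51 km. ✓

(-153.8, -87.4)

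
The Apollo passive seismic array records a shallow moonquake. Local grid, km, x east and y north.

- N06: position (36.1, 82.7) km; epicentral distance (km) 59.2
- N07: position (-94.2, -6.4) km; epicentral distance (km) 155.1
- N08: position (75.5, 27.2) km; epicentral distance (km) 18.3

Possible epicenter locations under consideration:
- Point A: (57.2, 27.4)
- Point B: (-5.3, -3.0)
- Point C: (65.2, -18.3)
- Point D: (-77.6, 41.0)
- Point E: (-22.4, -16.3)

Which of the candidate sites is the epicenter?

Point A

For each candidate, compare |candidate − station| to the reported distance:
Point A: residuals N06 0.0, N07 0.0, N08 0.0 → max 0.0 km
Point B: residuals N06 36.0, N07 66.1, N08 68.0 → max 68.0 km
Point C: residuals N06 45.9, N07 4.7, N08 28.4 → max 45.9 km
Point D: residuals N06 61.9, N07 104.9, N08 135.4 → max 135.4 km
Point E: residuals N06 55.8, N07 82.6, N08 88.8 → max 88.8 km
Only Point A has all residuals ≈ 0.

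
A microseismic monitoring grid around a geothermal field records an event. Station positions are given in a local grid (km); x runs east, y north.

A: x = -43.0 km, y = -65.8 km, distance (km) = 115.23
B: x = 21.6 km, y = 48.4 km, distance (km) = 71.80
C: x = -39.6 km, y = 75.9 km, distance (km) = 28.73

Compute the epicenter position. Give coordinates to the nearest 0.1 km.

Circle about each station: (x + 43.0)² + (y + 65.8)² = 115.23²; (x − 21.6)² + (y − 48.4)² = 71.80²; (x + 39.6)² + (y − 75.9)² = 28.73².
Subtracting the A equation from the B and C equations removes the quadratic terms:
129.2 x + 228.4 y = 4753.19
6.8 x + 283.4 y = 13602.87
Solving the 2×2 system: x ≈ -50.2, y ≈ 49.2 km.
Check against A (with the unrounded x, y): √((x + 43.0)²+(y + 65.8)²) = 115.23 ≈ 115.23 km. ✓

x ≈ -50.2 km, y ≈ 49.2 km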